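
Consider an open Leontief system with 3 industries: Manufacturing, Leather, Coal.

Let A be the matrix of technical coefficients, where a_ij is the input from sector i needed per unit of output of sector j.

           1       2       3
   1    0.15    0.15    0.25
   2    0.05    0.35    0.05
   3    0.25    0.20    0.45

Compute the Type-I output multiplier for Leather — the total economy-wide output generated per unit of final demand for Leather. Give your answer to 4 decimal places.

m_2 = 3.0254

I − A =
  [   0.85    -0.15    -0.25]
  [  -0.05     0.65    -0.05]
  [  -0.25    -0.20     0.55]
Cofactors of I−A, C_ij = (−1)^(i+j)·(minor ij) (rows/columns in the sector order above):
  C_11 = (0.65)(0.55) − (-0.05)(-0.20) = 0.3475
  C_12 = −[(-0.05)(0.55) − (-0.05)(-0.25)] = 0.0400
  C_13 = (-0.05)(-0.20) − (0.65)(-0.25) = 0.1725
  C_21 = −[(-0.15)(0.55) − (-0.25)(-0.20)] = 0.1325
  C_22 = (0.85)(0.55) − (-0.25)(-0.25) = 0.4050
  C_23 = −[(0.85)(-0.20) − (-0.15)(-0.25)] = 0.2075
  C_31 = (-0.15)(-0.05) − (-0.25)(0.65) = 0.1700
  C_32 = −[(0.85)(-0.05) − (-0.25)(-0.05)] = 0.0550
  C_33 = (0.85)(0.65) − (-0.15)(-0.05) = 0.5450
det(I−A) = Σ_j (I−A)_1j·C_1j = (0.85)(0.3475) + (-0.15)(0.0400) + (-0.25)(0.1725) = 0.24625
adj(I−A) = Cᵀ =
  [ 0.3475   0.1325   0.1700]
  [ 0.0400   0.4050   0.0550]
  [ 0.1725   0.2075   0.5450]
(I − A)⁻¹ = adj(I−A) / det(I−A) ≈
  [   1.41117     0.53807     0.69036]
  [   0.16244     1.64467     0.22335]
  [   0.70051     0.84264     2.21320]
The output multiplier for sector j is the column-j sum of the Leontief inverse (I − A)⁻¹ = adj(I−A) / det(I−A).
Column 2 of adj(I−A): (0.1325, 0.4050, 0.2075); det(I−A) = 0.24625.
m_2 = (0.1325 + 0.4050 + 0.2075) / 0.24625 = 0.745 / 0.24625 ≈ 3.0254.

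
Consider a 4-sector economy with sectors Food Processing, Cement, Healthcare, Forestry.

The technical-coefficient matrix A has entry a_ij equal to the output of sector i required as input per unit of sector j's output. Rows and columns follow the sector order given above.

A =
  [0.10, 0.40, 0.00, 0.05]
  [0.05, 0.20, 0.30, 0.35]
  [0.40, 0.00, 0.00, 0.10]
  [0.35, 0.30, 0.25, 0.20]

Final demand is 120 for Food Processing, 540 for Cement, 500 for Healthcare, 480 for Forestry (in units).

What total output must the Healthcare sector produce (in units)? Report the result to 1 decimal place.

x_3 = 1251.8

I − A =
  [   0.90    -0.40     0.00    -0.05]
  [  -0.05     0.80    -0.30    -0.35]
  [  -0.40     0.00     1.00    -0.10]
  [  -0.35    -0.30    -0.25     0.80]
Compute the cofactors C_ij = (−1)^(i+j)·(3×3 minor ij) of I−A; the adjugate is their transpose:
adj(I−A) = Cᵀ =
  [ 0.506000   0.325000   0.145500   0.192000]
  [ 0.302750   0.675000   0.290125   0.350500]
  [ 0.243500   0.175000   0.401750   0.142000]
  [ 0.411000   0.450000   0.298000   0.652000]
det(I−A) = Σ_j (I−A)_1j·C_1j = (0.90)(0.506000) + (-0.40)(0.302750) + (0.00)(0.243500) + (-0.05)(0.411000) = 0.31375
(I − A)⁻¹ = adj(I−A) / det(I−A) ≈
  [   1.6127     1.0359     0.4637     0.6120]
  [   0.9649     2.1514     0.9247     1.1171]
  [   0.7761     0.5578     1.2805     0.4526]
  [   1.3100     1.4343     0.9498     2.0781]
x = (I − A)⁻¹ d = adj(I−A)·d / det(I−A), with det(I−A) = 0.31375:
  x_1 = (0.506000·120 + 0.325000·540 + 0.145500·500 + 0.192000·480) / 0.31375 = 401.13 / 0.31375 ≈ 1278.5
  x_2 = (0.302750·120 + 0.675000·540 + 0.290125·500 + 0.350500·480) / 0.31375 = 714.1325 / 0.31375 ≈ 2276.1
  x_3 = (0.243500·120 + 0.175000·540 + 0.401750·500 + 0.142000·480) / 0.31375 = 392.755 / 0.31375 ≈ 1251.8
  x_4 = (0.411000·120 + 0.450000·540 + 0.298000·500 + 0.652000·480) / 0.31375 = 754.28 / 0.31375 ≈ 2404.1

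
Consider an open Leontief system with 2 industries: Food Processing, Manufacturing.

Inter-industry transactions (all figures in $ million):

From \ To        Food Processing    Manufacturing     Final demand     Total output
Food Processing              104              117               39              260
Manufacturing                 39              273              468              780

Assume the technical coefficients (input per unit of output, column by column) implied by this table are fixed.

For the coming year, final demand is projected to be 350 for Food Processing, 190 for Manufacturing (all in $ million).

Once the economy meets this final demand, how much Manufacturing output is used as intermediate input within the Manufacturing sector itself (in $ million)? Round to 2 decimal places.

z_22 = 158.57

Technical coefficients a_ij = z_ij / X_j:
  a_11 = 104/260 = 0.40, a_21 = 39/260 = 0.15
  a_12 = 117/780 = 0.15, a_22 = 273/780 = 0.35
I − A =
  [   0.60    -0.15]
  [  -0.15     0.65]
det(I−A) = (0.60)(0.65) − (-0.15)(-0.15) = 0.3675
adj(I−A) = [[0.65, 0.15], [0.15, 0.60]]
(I − A)⁻¹ = adj(I−A) / det(I−A) ≈
  [   1.7687     0.4082]
  [   0.4082     1.6327]
First solve x = (I − A)⁻¹ d = adj(I−A)·d / det(I−A); in particular x_2 = (0.15·350 + 0.60·190) / 0.3675 = 166.50 / 0.3675 ≈ 453.0612.
Intermediate flow from 2 to 2: z_22 = a_22 · x_2 = 0.35 × 166.50 / 0.3675 = 58.275 / 0.3675 ≈ 158.57.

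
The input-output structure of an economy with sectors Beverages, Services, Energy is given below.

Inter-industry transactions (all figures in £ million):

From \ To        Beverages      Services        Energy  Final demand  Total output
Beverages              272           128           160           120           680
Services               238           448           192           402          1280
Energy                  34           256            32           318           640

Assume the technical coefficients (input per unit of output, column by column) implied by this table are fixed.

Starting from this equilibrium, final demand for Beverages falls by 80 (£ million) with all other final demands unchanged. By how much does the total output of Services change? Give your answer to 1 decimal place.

Δx_S = -101.4

Technical coefficients a_ij = z_ij / X_j:
  a_BB = 272/680 = 0.40, a_SB = 238/680 = 0.35, a_EB = 34/680 = 0.05
  a_BS = 128/1280 = 0.10, a_SS = 448/1280 = 0.35, a_ES = 256/1280 = 0.20
  a_BE = 160/640 = 0.25, a_SE = 192/640 = 0.30, a_EE = 32/640 = 0.05
I − A =
  [   0.60    -0.10    -0.25]
  [  -0.35     0.65    -0.30]
  [  -0.05    -0.20     0.95]
Cofactors of I−A, C_ij = (−1)^(i+j)·(minor ij) (rows/columns in the sector order above):
  C_11 = (0.65)(0.95) − (-0.30)(-0.20) = 0.5575
  C_12 = −[(-0.35)(0.95) − (-0.30)(-0.05)] = 0.3475
  C_13 = (-0.35)(-0.20) − (0.65)(-0.05) = 0.1025
  C_21 = −[(-0.10)(0.95) − (-0.25)(-0.20)] = 0.1450
  C_22 = (0.60)(0.95) − (-0.25)(-0.05) = 0.5575
  C_23 = −[(0.60)(-0.20) − (-0.10)(-0.05)] = 0.1250
  C_31 = (-0.10)(-0.30) − (-0.25)(0.65) = 0.1925
  C_32 = −[(0.60)(-0.30) − (-0.25)(-0.35)] = 0.2675
  C_33 = (0.60)(0.65) − (-0.10)(-0.35) = 0.3550
det(I−A) = Σ_j (I−A)_1j·C_1j = (0.60)(0.5575) + (-0.10)(0.3475) + (-0.25)(0.1025) = 0.274125
adj(I−A) = Cᵀ =
  [ 0.5575   0.1450   0.1925]
  [ 0.3475   0.5575   0.2675]
  [ 0.1025   0.1250   0.3550]
(I − A)⁻¹ = adj(I−A) / det(I−A) ≈
  [   2.0337     0.5290     0.7022]
  [   1.2677     2.0337     0.9758]
  [   0.3739     0.4560     1.2950]
Δx = (I − A)⁻¹ Δd with Δd having -80 in the Beverages component and 0 elsewhere.
So Δx_S = L_SB · (-80), where L_SB = adj(I−A)_SB / det(I−A) = 0.3475 / 0.274125.
Δx_S = 0.3475 × (-80) / 0.274125 = -27.80 / 0.274125 ≈ -101.4.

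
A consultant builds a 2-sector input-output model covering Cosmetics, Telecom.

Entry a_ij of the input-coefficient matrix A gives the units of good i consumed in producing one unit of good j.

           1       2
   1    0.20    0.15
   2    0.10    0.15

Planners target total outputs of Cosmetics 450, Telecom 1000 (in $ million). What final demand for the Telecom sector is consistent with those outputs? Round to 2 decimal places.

d_2 = 805.00

I − A =
  [   0.80    -0.15]
  [  -0.10     0.85]
d = (I − A) x:
  d_1 = (+0.80)·450 + (-0.15)·1000 = 210.00
  d_2 = (-0.10)·450 + (+0.85)·1000 = 805.00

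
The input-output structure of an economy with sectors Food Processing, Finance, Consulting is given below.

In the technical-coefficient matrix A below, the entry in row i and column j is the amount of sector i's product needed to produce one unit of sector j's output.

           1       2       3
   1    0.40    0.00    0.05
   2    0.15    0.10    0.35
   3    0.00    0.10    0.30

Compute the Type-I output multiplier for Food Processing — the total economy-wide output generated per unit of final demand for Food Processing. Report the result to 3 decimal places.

m_1 = 2.007

I − A =
  [   0.60     0.00    -0.05]
  [  -0.15     0.90    -0.35]
  [   0.00    -0.10     0.70]
Cofactors of I−A, C_ij = (−1)^(i+j)·(minor ij) (rows/columns in the sector order above):
  C_11 = (0.90)(0.70) − (-0.35)(-0.10) = 0.5950
  C_12 = −[(-0.15)(0.70) − (-0.35)(0.00)] = 0.1050
  C_13 = (-0.15)(-0.10) − (0.90)(0.00) = 0.0150
  C_21 = −[(0.00)(0.70) − (-0.05)(-0.10)] = 0.0050
  C_22 = (0.60)(0.70) − (-0.05)(0.00) = 0.4200
  C_23 = −[(0.60)(-0.10) − (0.00)(0.00)] = 0.0600
  C_31 = (0.00)(-0.35) − (-0.05)(0.90) = 0.0450
  C_32 = −[(0.60)(-0.35) − (-0.05)(-0.15)] = 0.2175
  C_33 = (0.60)(0.90) − (0.00)(-0.15) = 0.5400
det(I−A) = Σ_j (I−A)_1j·C_1j = (0.60)(0.5950) + (0.00)(0.1050) + (-0.05)(0.0150) = 0.35625
adj(I−A) = Cᵀ =
  [ 0.5950   0.0050   0.0450]
  [ 0.1050   0.4200   0.2175]
  [ 0.0150   0.0600   0.5400]
(I − A)⁻¹ = adj(I−A) / det(I−A) ≈
  [   1.6702     0.0140     0.1263]
  [   0.2947     1.1789     0.6105]
  [   0.0421     0.1684     1.5158]
The output multiplier for sector j is the column-j sum of the Leontief inverse (I − A)⁻¹ = adj(I−A) / det(I−A).
Column 1 of adj(I−A): (0.5950, 0.1050, 0.0150); det(I−A) = 0.35625.
m_1 = (0.5950 + 0.1050 + 0.0150) / 0.35625 = 0.715 / 0.35625 ≈ 2.007.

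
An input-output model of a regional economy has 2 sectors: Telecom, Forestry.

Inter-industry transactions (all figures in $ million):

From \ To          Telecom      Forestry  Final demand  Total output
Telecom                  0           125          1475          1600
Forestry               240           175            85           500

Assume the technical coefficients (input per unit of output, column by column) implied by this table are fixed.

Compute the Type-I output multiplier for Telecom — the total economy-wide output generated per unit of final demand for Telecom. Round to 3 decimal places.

m_T = 1.306

Technical coefficients a_ij = z_ij / X_j:
  a_TT = 0/1600 = 0.00, a_FT = 240/1600 = 0.15
  a_TF = 125/500 = 0.25, a_FF = 175/500 = 0.35
I − A =
  [   1.00    -0.25]
  [  -0.15     0.65]
det(I−A) = (1.00)(0.65) − (-0.25)(-0.15) = 0.6125
adj(I−A) = [[0.65, 0.25], [0.15, 1.00]]
(I − A)⁻¹ = adj(I−A) / det(I−A) ≈
  [   1.0612     0.4082]
  [   0.2449     1.6327]
The output multiplier for sector j is the column-j sum of the Leontief inverse (I − A)⁻¹ = adj(I−A) / det(I−A).
Column T of adj(I−A): (0.65, 0.15); det(I−A) = 0.6125.
m_T = (0.65 + 0.15) / 0.6125 = 0.80 / 0.6125 ≈ 1.306.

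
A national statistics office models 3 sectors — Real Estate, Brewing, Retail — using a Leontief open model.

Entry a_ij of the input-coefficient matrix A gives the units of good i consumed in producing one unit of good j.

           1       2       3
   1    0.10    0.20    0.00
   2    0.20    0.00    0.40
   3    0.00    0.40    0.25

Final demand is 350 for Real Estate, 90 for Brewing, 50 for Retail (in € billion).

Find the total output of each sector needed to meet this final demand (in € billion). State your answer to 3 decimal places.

x_1 = 447.106, x_2 = 261.976, x_3 = 206.387

I − A =
  [   0.90    -0.20     0.00]
  [  -0.20     1.00    -0.40]
  [   0.00    -0.40     0.75]
Cofactors of I−A, C_ij = (−1)^(i+j)·(minor ij) (rows/columns in the sector order above):
  C_11 = (1.00)(0.75) − (-0.40)(-0.40) = 0.5900
  C_12 = −[(-0.20)(0.75) − (-0.40)(0.00)] = 0.1500
  C_13 = (-0.20)(-0.40) − (1.00)(0.00) = 0.0800
  C_21 = −[(-0.20)(0.75) − (0.00)(-0.40)] = 0.1500
  C_22 = (0.90)(0.75) − (0.00)(0.00) = 0.6750
  C_23 = −[(0.90)(-0.40) − (-0.20)(0.00)] = 0.3600
  C_31 = (-0.20)(-0.40) − (0.00)(1.00) = 0.0800
  C_32 = −[(0.90)(-0.40) − (0.00)(-0.20)] = 0.3600
  C_33 = (0.90)(1.00) − (-0.20)(-0.20) = 0.8600
det(I−A) = Σ_j (I−A)_1j·C_1j = (0.90)(0.5900) + (-0.20)(0.1500) + (0.00)(0.0800) = 0.5010
adj(I−A) = Cᵀ =
  [ 0.5900   0.1500   0.0800]
  [ 0.1500   0.6750   0.3600]
  [ 0.0800   0.3600   0.8600]
(I − A)⁻¹ = adj(I−A) / det(I−A) ≈
  [   1.1776     0.2994     0.1597]
  [   0.2994     1.3473     0.7186]
  [   0.1597     0.7186     1.7166]
x = (I − A)⁻¹ d = adj(I−A)·d / det(I−A), with det(I−A) = 0.5010:
  x_1 = (0.5900·350 + 0.1500·90 + 0.0800·50) / 0.5010 = 224.00 / 0.5010 ≈ 447.106
  x_2 = (0.1500·350 + 0.6750·90 + 0.3600·50) / 0.5010 = 131.25 / 0.5010 ≈ 261.976
  x_3 = (0.0800·350 + 0.3600·90 + 0.8600·50) / 0.5010 = 103.40 / 0.5010 ≈ 206.387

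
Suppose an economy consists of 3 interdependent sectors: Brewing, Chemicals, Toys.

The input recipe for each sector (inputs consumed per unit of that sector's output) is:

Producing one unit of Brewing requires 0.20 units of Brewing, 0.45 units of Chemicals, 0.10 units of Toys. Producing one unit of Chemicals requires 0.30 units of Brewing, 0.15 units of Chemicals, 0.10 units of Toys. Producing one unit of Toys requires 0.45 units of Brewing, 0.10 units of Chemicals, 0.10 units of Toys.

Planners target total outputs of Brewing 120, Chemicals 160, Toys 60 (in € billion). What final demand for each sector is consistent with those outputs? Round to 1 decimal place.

d_B = 21.0, d_C = 76.0, d_T = 26.0

I − A =
  [   0.80    -0.30    -0.45]
  [  -0.45     0.85    -0.10]
  [  -0.10    -0.10     0.90]
d = (I − A) x:
  d_B = (+0.80)·120 + (-0.30)·160 + (-0.45)·60 = 21.0
  d_C = (-0.45)·120 + (+0.85)·160 + (-0.10)·60 = 76.0
  d_T = (-0.10)·120 + (-0.10)·160 + (+0.90)·60 = 26.0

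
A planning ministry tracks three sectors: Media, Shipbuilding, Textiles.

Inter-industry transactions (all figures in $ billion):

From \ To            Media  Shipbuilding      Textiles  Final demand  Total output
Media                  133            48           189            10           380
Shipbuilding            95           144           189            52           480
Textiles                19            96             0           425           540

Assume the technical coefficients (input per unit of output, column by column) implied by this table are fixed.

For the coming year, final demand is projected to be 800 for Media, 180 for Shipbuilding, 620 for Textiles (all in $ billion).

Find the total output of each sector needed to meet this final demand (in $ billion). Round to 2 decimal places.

x_M = 2006.23, x_S = 1482.01, x_T = 1016.71

Technical coefficients a_ij = z_ij / X_j:
  a_MM = 133/380 = 0.35, a_SM = 95/380 = 0.25, a_TM = 19/380 = 0.05
  a_MS = 48/480 = 0.10, a_SS = 144/480 = 0.30, a_TS = 96/480 = 0.20
  a_MT = 189/540 = 0.35, a_ST = 189/540 = 0.35, a_TT = 0/540 = 0.00
I − A =
  [   0.65    -0.10    -0.35]
  [  -0.25     0.70    -0.35]
  [  -0.05    -0.20     1.00]
Cofactors of I−A, C_ij = (−1)^(i+j)·(minor ij) (rows/columns in the sector order above):
  C_11 = (0.70)(1.00) − (-0.35)(-0.20) = 0.6300
  C_12 = −[(-0.25)(1.00) − (-0.35)(-0.05)] = 0.2675
  C_13 = (-0.25)(-0.20) − (0.70)(-0.05) = 0.0850
  C_21 = −[(-0.10)(1.00) − (-0.35)(-0.20)] = 0.1700
  C_22 = (0.65)(1.00) − (-0.35)(-0.05) = 0.6325
  C_23 = −[(0.65)(-0.20) − (-0.10)(-0.05)] = 0.1350
  C_31 = (-0.10)(-0.35) − (-0.35)(0.70) = 0.2800
  C_32 = −[(0.65)(-0.35) − (-0.35)(-0.25)] = 0.3150
  C_33 = (0.65)(0.70) − (-0.10)(-0.25) = 0.4300
det(I−A) = Σ_j (I−A)_1j·C_1j = (0.65)(0.6300) + (-0.10)(0.2675) + (-0.35)(0.0850) = 0.3530
adj(I−A) = Cᵀ =
  [ 0.6300   0.1700   0.2800]
  [ 0.2675   0.6325   0.3150]
  [ 0.0850   0.1350   0.4300]
(I − A)⁻¹ = adj(I−A) / det(I−A) ≈
  [   1.7847     0.4816     0.7932]
  [   0.7578     1.7918     0.8924]
  [   0.2408     0.3824     1.2181]
x = (I − A)⁻¹ d = adj(I−A)·d / det(I−A), with det(I−A) = 0.3530:
  x_M = (0.6300·800 + 0.1700·180 + 0.2800·620) / 0.3530 = 708.20 / 0.3530 ≈ 2006.23
  x_S = (0.2675·800 + 0.6325·180 + 0.3150·620) / 0.3530 = 523.15 / 0.3530 ≈ 1482.01
  x_T = (0.0850·800 + 0.1350·180 + 0.4300·620) / 0.3530 = 358.90 / 0.3530 ≈ 1016.71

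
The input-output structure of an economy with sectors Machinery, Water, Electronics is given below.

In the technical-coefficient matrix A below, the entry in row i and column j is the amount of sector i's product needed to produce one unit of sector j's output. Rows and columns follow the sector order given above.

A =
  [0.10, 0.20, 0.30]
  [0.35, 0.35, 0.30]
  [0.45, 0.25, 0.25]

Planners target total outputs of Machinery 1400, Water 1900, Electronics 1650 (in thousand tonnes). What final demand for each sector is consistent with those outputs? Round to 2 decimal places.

I − A =
  [   0.90    -0.20    -0.30]
  [  -0.35     0.65    -0.30]
  [  -0.45    -0.25     0.75]
d = (I − A) x:
  d_M = (+0.90)·1400 + (-0.20)·1900 + (-0.30)·1650 = 385.00
  d_W = (-0.35)·1400 + (+0.65)·1900 + (-0.30)·1650 = 250.00
  d_E = (-0.45)·1400 + (-0.25)·1900 + (+0.75)·1650 = 132.50

d_M = 385.00, d_W = 250.00, d_E = 132.50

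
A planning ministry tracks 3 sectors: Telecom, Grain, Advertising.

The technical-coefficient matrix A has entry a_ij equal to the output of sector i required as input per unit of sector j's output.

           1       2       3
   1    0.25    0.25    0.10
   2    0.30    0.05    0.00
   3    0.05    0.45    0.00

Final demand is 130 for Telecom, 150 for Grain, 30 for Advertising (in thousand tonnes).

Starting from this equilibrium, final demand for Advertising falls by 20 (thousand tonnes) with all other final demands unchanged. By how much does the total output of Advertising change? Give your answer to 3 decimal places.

Δx_3 = -20.589

I − A =
  [   0.75    -0.25    -0.10]
  [  -0.30     0.95     0.00]
  [  -0.05    -0.45     1.00]
Cofactors of I−A, C_ij = (−1)^(i+j)·(minor ij) (rows/columns in the sector order above):
  C_11 = (0.95)(1.00) − (0.00)(-0.45) = 0.9500
  C_12 = −[(-0.30)(1.00) − (0.00)(-0.05)] = 0.3000
  C_13 = (-0.30)(-0.45) − (0.95)(-0.05) = 0.1825
  C_21 = −[(-0.25)(1.00) − (-0.10)(-0.45)] = 0.2950
  C_22 = (0.75)(1.00) − (-0.10)(-0.05) = 0.7450
  C_23 = −[(0.75)(-0.45) − (-0.25)(-0.05)] = 0.3500
  C_31 = (-0.25)(0.00) − (-0.10)(0.95) = 0.0950
  C_32 = −[(0.75)(0.00) − (-0.10)(-0.30)] = 0.0300
  C_33 = (0.75)(0.95) − (-0.25)(-0.30) = 0.6375
det(I−A) = Σ_j (I−A)_1j·C_1j = (0.75)(0.9500) + (-0.25)(0.3000) + (-0.10)(0.1825) = 0.61925
adj(I−A) = Cᵀ =
  [ 0.9500   0.2950   0.0950]
  [ 0.3000   0.7450   0.0300]
  [ 0.1825   0.3500   0.6375]
(I − A)⁻¹ = adj(I−A) / det(I−A) ≈
  [   1.5341     0.4764     0.1534]
  [   0.4845     1.2031     0.0484]
  [   0.2947     0.5652     1.0295]
Δx = (I − A)⁻¹ Δd with Δd having -20 in the Advertising component and 0 elsewhere.
So Δx_3 = L_33 · (-20), where L_33 = adj(I−A)_33 / det(I−A) = 0.6375 / 0.61925.
Δx_3 = 0.6375 × (-20) / 0.61925 = -12.75 / 0.61925 ≈ -20.589.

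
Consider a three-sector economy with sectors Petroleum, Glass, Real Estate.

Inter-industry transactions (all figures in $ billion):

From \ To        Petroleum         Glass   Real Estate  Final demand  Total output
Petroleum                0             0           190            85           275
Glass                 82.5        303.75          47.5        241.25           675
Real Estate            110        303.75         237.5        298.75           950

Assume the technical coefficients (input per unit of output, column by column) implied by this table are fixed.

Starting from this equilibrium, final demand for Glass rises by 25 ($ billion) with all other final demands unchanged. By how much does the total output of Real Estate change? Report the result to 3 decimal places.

Technical coefficients a_ij = z_ij / X_j:
  a_11 = 0/275 = 0.00, a_21 = 82.5/275 = 0.30, a_31 = 110/275 = 0.40
  a_12 = 0/675 = 0.00, a_22 = 303.75/675 = 0.45, a_32 = 303.75/675 = 0.45
  a_13 = 190/950 = 0.20, a_23 = 47.5/950 = 0.05, a_33 = 237.5/950 = 0.25
I − A =
  [   1.00     0.00    -0.20]
  [  -0.30     0.55    -0.05]
  [  -0.40    -0.45     0.75]
Cofactors of I−A, C_ij = (−1)^(i+j)·(minor ij) (rows/columns in the sector order above):
  C_11 = (0.55)(0.75) − (-0.05)(-0.45) = 0.3900
  C_12 = −[(-0.30)(0.75) − (-0.05)(-0.40)] = 0.2450
  C_13 = (-0.30)(-0.45) − (0.55)(-0.40) = 0.3550
  C_21 = −[(0.00)(0.75) − (-0.20)(-0.45)] = 0.0900
  C_22 = (1.00)(0.75) − (-0.20)(-0.40) = 0.6700
  C_23 = −[(1.00)(-0.45) − (0.00)(-0.40)] = 0.4500
  C_31 = (0.00)(-0.05) − (-0.20)(0.55) = 0.1100
  C_32 = −[(1.00)(-0.05) − (-0.20)(-0.30)] = 0.1100
  C_33 = (1.00)(0.55) − (0.00)(-0.30) = 0.5500
det(I−A) = Σ_j (I−A)_1j·C_1j = (1.00)(0.3900) + (0.00)(0.2450) + (-0.20)(0.3550) = 0.3190
adj(I−A) = Cᵀ =
  [ 0.3900   0.0900   0.1100]
  [ 0.2450   0.6700   0.1100]
  [ 0.3550   0.4500   0.5500]
(I − A)⁻¹ = adj(I−A) / det(I−A) ≈
  [   1.2226     0.2821     0.3448]
  [   0.7680     2.1003     0.3448]
  [   1.1129     1.4107     1.7241]
Δx = (I − A)⁻¹ Δd with Δd having +25 in the Glass component and 0 elsewhere.
So Δx_3 = L_32 · (+25), where L_32 = adj(I−A)_32 / det(I−A) = 0.4500 / 0.3190.
Δx_3 = 0.4500 × (+25) / 0.3190 = 11.25 / 0.3190 ≈ 35.266.

Δx_3 = 35.266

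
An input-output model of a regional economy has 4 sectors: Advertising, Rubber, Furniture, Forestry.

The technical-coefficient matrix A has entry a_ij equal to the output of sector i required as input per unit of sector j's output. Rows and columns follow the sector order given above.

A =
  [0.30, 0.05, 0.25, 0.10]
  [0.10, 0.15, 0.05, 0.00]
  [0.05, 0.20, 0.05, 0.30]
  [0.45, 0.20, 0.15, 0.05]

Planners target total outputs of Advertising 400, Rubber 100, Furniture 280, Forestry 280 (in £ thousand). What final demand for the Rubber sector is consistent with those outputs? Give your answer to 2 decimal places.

I − A =
  [   0.70    -0.05    -0.25    -0.10]
  [  -0.10     0.85    -0.05     0.00]
  [  -0.05    -0.20     0.95    -0.30]
  [  -0.45    -0.20    -0.15     0.95]
d = (I − A) x:
  d_1 = (+0.70)·400 + (-0.05)·100 + (-0.25)·280 + (-0.10)·280 = 177.00
  d_2 = (-0.10)·400 + (+0.85)·100 + (-0.05)·280 + (+0.00)·280 = 31.00
  d_3 = (-0.05)·400 + (-0.20)·100 + (+0.95)·280 + (-0.30)·280 = 142.00
  d_4 = (-0.45)·400 + (-0.20)·100 + (-0.15)·280 + (+0.95)·280 = 24.00

d_2 = 31.00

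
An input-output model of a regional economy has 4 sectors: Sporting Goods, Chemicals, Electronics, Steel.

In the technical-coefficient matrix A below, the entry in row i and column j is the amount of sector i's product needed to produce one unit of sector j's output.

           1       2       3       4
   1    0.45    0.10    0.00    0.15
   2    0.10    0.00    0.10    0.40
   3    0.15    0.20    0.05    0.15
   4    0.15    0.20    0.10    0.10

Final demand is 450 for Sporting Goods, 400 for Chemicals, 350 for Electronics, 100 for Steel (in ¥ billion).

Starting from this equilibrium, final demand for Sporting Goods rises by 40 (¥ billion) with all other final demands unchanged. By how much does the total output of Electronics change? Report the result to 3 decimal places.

Δx_3 = 19.767

I − A =
  [   0.55    -0.10     0.00    -0.15]
  [  -0.10     1.00    -0.10    -0.40]
  [  -0.15    -0.20     0.95    -0.15]
  [  -0.15    -0.20    -0.10     0.90]
Compute the cofactors C_ij = (−1)^(i+j)·(3×3 minor ij) of I−A; the adjugate is their transpose:
adj(I−A) = Cᵀ =
  [ 0.735000   0.115500   0.031000   0.179000]
  [ 0.162750   0.438375   0.070750   0.233750]
  [ 0.178500   0.131250   0.410500   0.156500]
  [ 0.178500   0.131250   0.066500   0.500500]
det(I−A) = Σ_j (I−A)_1j·C_1j = (0.55)(0.735000) + (-0.10)(0.162750) + (0.00)(0.178500) + (-0.15)(0.178500) = 0.3612
(I − A)⁻¹ = adj(I−A) / det(I−A) ≈
  [   2.0349     0.3198     0.0858     0.4956]
  [   0.4506     1.2137     0.1959     0.6471]
  [   0.4942     0.3634     1.1365     0.4333]
  [   0.4942     0.3634     0.1841     1.3857]
Δx = (I − A)⁻¹ Δd with Δd having +40 in the Sporting Goods component and 0 elsewhere.
So Δx_3 = L_31 · (+40), where L_31 = adj(I−A)_31 / det(I−A) = 0.178500 / 0.3612.
Δx_3 = 0.178500 × (+40) / 0.3612 = 7.14 / 0.3612 ≈ 19.767.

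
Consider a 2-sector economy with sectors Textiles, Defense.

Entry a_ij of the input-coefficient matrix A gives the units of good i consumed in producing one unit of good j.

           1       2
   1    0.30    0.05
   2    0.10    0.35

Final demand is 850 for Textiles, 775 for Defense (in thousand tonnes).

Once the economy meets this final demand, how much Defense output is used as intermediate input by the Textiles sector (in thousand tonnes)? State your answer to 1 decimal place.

z_21 = 131.4

I − A =
  [   0.70    -0.05]
  [  -0.10     0.65]
det(I−A) = (0.70)(0.65) − (-0.05)(-0.10) = 0.4500
adj(I−A) = [[0.65, 0.05], [0.10, 0.70]]
(I − A)⁻¹ = adj(I−A) / det(I−A) ≈
  [   1.4444     0.1111]
  [   0.2222     1.5556]
First solve x = (I − A)⁻¹ d = adj(I−A)·d / det(I−A); in particular x_1 = (0.65·850 + 0.05·775) / 0.4500 = 591.25 / 0.4500 ≈ 1313.889.
Intermediate flow from 2 to 1: z_21 = a_21 · x_1 = 0.10 × 591.25 / 0.4500 = 59.125 / 0.4500 ≈ 131.4.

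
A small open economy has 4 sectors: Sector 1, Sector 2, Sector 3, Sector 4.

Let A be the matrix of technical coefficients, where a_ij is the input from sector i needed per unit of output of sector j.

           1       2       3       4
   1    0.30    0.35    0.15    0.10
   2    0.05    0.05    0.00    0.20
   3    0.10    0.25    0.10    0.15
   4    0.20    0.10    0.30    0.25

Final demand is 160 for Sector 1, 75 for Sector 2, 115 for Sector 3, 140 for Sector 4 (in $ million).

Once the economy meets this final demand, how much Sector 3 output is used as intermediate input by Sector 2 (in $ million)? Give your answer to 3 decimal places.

I − A =
  [   0.70    -0.35    -0.15    -0.10]
  [  -0.05     0.95     0.00    -0.20]
  [  -0.10    -0.25     0.90    -0.15]
  [  -0.20    -0.10    -0.30     0.75]
Compute the cofactors C_ij = (−1)^(i+j)·(3×3 minor ij) of I−A; the adjugate is their transpose:
adj(I−A) = Cᵀ =
  [ 0.565500   0.267375   0.153375   0.177375]
  [ 0.073500   0.404250   0.055125   0.128625]
  [ 0.117875   0.174500   0.438125   0.149875]
  [ 0.207750   0.195000   0.223500   0.566625]
det(I−A) = Σ_j (I−A)_1j·C_1j = (0.70)(0.565500) + (-0.35)(0.073500) + (-0.15)(0.117875) + (-0.10)(0.207750) = 0.33166875
(I − A)⁻¹ = adj(I−A) / det(I−A) ≈
  [   1.7050     0.8062     0.4624     0.5348]
  [   0.2216     1.2188     0.1662     0.3878]
  [   0.3554     0.5261     1.3210     0.4519]
  [   0.6264     0.5879     0.6739     1.7084]
First solve x = (I − A)⁻¹ d = adj(I−A)·d / det(I−A); in particular x_2 = (0.073500·160 + 0.404250·75 + 0.055125·115 + 0.128625·140) / 0.33166875 = 66.425625 / 0.33166875 ≈ 200.27701.
Intermediate flow from 3 to 2: z_32 = a_32 · x_2 = 0.25 × 66.425625 / 0.33166875 = 16.60640625 / 0.33166875 ≈ 50.069.

z_32 = 50.069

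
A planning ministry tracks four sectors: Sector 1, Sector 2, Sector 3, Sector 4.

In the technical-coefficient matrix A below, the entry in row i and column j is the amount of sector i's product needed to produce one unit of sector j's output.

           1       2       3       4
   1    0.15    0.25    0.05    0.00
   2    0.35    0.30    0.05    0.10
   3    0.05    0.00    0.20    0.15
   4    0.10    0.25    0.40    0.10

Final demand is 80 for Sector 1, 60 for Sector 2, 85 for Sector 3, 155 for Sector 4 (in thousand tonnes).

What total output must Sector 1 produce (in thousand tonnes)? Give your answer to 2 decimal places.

I − A =
  [   0.85    -0.25    -0.05     0.00]
  [  -0.35     0.70    -0.05    -0.10]
  [  -0.05     0.00     0.80    -0.15]
  [  -0.10    -0.25    -0.40     0.90]
Compute the cofactors C_ij = (−1)^(i+j)·(3×3 minor ij) of I−A; the adjugate is their transpose:
adj(I−A) = Cᵀ =
  [ 0.440125   0.166875   0.051500   0.027125]
  [ 0.244000   0.558000   0.088500   0.076750]
  [ 0.053875   0.046875   0.433000   0.077375]
  [ 0.140625   0.194375   0.222750   0.403625]
det(I−A) = Σ_j (I−A)_1j·C_1j = (0.85)(0.440125) + (-0.25)(0.244000) + (-0.05)(0.053875) + (0.00)(0.140625) = 0.3104125
(I − A)⁻¹ = adj(I−A) / det(I−A) ≈
  [   1.4179     0.5376     0.1659     0.0874]
  [   0.7861     1.7976     0.2851     0.2473]
  [   0.1736     0.1510     1.3949     0.2493]
  [   0.4530     0.6262     0.7176     1.3003]
x = (I − A)⁻¹ d = adj(I−A)·d / det(I−A), with det(I−A) = 0.3104125:
  x_1 = (0.440125·80 + 0.166875·60 + 0.051500·85 + 0.027125·155) / 0.3104125 = 53.804375 / 0.3104125 ≈ 173.33
  x_2 = (0.244000·80 + 0.558000·60 + 0.088500·85 + 0.076750·155) / 0.3104125 = 72.41875 / 0.3104125 ≈ 233.30
  x_3 = (0.053875·80 + 0.046875·60 + 0.433000·85 + 0.077375·155) / 0.3104125 = 55.920625 / 0.3104125 ≈ 180.15
  x_4 = (0.140625·80 + 0.194375·60 + 0.222750·85 + 0.403625·155) / 0.3104125 = 104.408125 / 0.3104125 ≈ 336.35

x_1 = 173.33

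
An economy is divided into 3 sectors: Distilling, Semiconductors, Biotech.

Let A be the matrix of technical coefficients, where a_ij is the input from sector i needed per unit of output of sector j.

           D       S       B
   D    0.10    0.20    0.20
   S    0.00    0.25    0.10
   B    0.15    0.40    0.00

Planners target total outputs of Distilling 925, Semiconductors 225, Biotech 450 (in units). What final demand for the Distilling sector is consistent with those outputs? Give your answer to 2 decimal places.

I − A =
  [   0.90    -0.20    -0.20]
  [   0.00     0.75    -0.10]
  [  -0.15    -0.40     1.00]
d = (I − A) x:
  d_D = (+0.90)·925 + (-0.20)·225 + (-0.20)·450 = 697.50
  d_S = (+0.00)·925 + (+0.75)·225 + (-0.10)·450 = 123.75
  d_B = (-0.15)·925 + (-0.40)·225 + (+1.00)·450 = 221.25

d_D = 697.50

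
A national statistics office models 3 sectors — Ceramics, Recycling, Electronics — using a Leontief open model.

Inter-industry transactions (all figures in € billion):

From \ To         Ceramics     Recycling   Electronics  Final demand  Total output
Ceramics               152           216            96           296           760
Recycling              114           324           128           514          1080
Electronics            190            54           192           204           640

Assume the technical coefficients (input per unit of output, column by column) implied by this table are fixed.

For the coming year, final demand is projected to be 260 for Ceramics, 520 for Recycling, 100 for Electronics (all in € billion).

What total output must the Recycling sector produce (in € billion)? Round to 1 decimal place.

Technical coefficients a_ij = z_ij / X_j:
  a_CC = 152/760 = 0.20, a_RC = 114/760 = 0.15, a_EC = 190/760 = 0.25
  a_CR = 216/1080 = 0.20, a_RR = 324/1080 = 0.30, a_ER = 54/1080 = 0.05
  a_CE = 96/640 = 0.15, a_RE = 128/640 = 0.20, a_EE = 192/640 = 0.30
I − A =
  [   0.80    -0.20    -0.15]
  [  -0.15     0.70    -0.20]
  [  -0.25    -0.05     0.70]
Cofactors of I−A, C_ij = (−1)^(i+j)·(minor ij) (rows/columns in the sector order above):
  C_11 = (0.70)(0.70) − (-0.20)(-0.05) = 0.4800
  C_12 = −[(-0.15)(0.70) − (-0.20)(-0.25)] = 0.1550
  C_13 = (-0.15)(-0.05) − (0.70)(-0.25) = 0.1825
  C_21 = −[(-0.20)(0.70) − (-0.15)(-0.05)] = 0.1475
  C_22 = (0.80)(0.70) − (-0.15)(-0.25) = 0.5225
  C_23 = −[(0.80)(-0.05) − (-0.20)(-0.25)] = 0.0900
  C_31 = (-0.20)(-0.20) − (-0.15)(0.70) = 0.1450
  C_32 = −[(0.80)(-0.20) − (-0.15)(-0.15)] = 0.1825
  C_33 = (0.80)(0.70) − (-0.20)(-0.15) = 0.5300
det(I−A) = Σ_j (I−A)_1j·C_1j = (0.80)(0.4800) + (-0.20)(0.1550) + (-0.15)(0.1825) = 0.325625
adj(I−A) = Cᵀ =
  [ 0.4800   0.1475   0.1450]
  [ 0.1550   0.5225   0.1825]
  [ 0.1825   0.0900   0.5300]
(I − A)⁻¹ = adj(I−A) / det(I−A) ≈
  [   1.4741     0.4530     0.4453]
  [   0.4760     1.6046     0.5605]
  [   0.5605     0.2764     1.6276]
x = (I − A)⁻¹ d = adj(I−A)·d / det(I−A), with det(I−A) = 0.325625:
  x_C = (0.4800·260 + 0.1475·520 + 0.1450·100) / 0.325625 = 216.00 / 0.325625 ≈ 663.3
  x_R = (0.1550·260 + 0.5225·520 + 0.1825·100) / 0.325625 = 330.25 / 0.325625 ≈ 1014.2
  x_E = (0.1825·260 + 0.0900·520 + 0.5300·100) / 0.325625 = 147.25 / 0.325625 ≈ 452.2

x_R = 1014.2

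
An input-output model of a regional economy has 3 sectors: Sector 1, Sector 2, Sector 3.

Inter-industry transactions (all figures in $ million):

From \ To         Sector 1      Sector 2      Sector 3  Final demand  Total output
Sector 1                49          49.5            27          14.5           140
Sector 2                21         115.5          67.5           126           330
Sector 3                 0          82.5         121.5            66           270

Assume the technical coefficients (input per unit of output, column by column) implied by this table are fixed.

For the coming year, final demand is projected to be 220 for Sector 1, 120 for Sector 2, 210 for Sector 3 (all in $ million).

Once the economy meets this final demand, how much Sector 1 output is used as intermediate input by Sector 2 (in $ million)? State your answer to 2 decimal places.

z_12 = 83.98

Technical coefficients a_ij = z_ij / X_j:
  a_11 = 49/140 = 0.35, a_21 = 21/140 = 0.15, a_31 = 0/140 = 0.00
  a_12 = 49.5/330 = 0.15, a_22 = 115.5/330 = 0.35, a_32 = 82.5/330 = 0.25
  a_13 = 27/270 = 0.10, a_23 = 67.5/270 = 0.25, a_33 = 121.5/270 = 0.45
I − A =
  [   0.65    -0.15    -0.10]
  [  -0.15     0.65    -0.25]
  [   0.00    -0.25     0.55]
Cofactors of I−A, C_ij = (−1)^(i+j)·(minor ij) (rows/columns in the sector order above):
  C_11 = (0.65)(0.55) − (-0.25)(-0.25) = 0.2950
  C_12 = −[(-0.15)(0.55) − (-0.25)(0.00)] = 0.0825
  C_13 = (-0.15)(-0.25) − (0.65)(0.00) = 0.0375
  C_21 = −[(-0.15)(0.55) − (-0.10)(-0.25)] = 0.1075
  C_22 = (0.65)(0.55) − (-0.10)(0.00) = 0.3575
  C_23 = −[(0.65)(-0.25) − (-0.15)(0.00)] = 0.1625
  C_31 = (-0.15)(-0.25) − (-0.10)(0.65) = 0.1025
  C_32 = −[(0.65)(-0.25) − (-0.10)(-0.15)] = 0.1775
  C_33 = (0.65)(0.65) − (-0.15)(-0.15) = 0.4000
det(I−A) = Σ_j (I−A)_1j·C_1j = (0.65)(0.2950) + (-0.15)(0.0825) + (-0.10)(0.0375) = 0.175625
adj(I−A) = Cᵀ =
  [ 0.2950   0.1075   0.1025]
  [ 0.0825   0.3575   0.1775]
  [ 0.0375   0.1625   0.4000]
(I − A)⁻¹ = adj(I−A) / det(I−A) ≈
  [   1.6797     0.6121     0.5836]
  [   0.4698     2.0356     1.0107]
  [   0.2135     0.9253     2.2776]
First solve x = (I − A)⁻¹ d = adj(I−A)·d / det(I−A); in particular x_2 = (0.0825·220 + 0.3575·120 + 0.1775·210) / 0.175625 = 98.325 / 0.175625 ≈ 559.8577.
Intermediate flow from 1 to 2: z_12 = a_12 · x_2 = 0.15 × 98.325 / 0.175625 = 14.74875 / 0.175625 ≈ 83.98.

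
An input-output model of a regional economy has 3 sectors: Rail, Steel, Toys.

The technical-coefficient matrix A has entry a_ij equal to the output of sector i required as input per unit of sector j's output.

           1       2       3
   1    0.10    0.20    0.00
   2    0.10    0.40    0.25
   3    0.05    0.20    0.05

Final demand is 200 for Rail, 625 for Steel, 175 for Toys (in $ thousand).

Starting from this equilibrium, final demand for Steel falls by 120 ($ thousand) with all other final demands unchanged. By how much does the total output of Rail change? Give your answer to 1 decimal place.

I − A =
  [   0.90    -0.20     0.00]
  [  -0.10     0.60    -0.25]
  [  -0.05    -0.20     0.95]
Cofactors of I−A, C_ij = (−1)^(i+j)·(minor ij) (rows/columns in the sector order above):
  C_11 = (0.60)(0.95) − (-0.25)(-0.20) = 0.5200
  C_12 = −[(-0.10)(0.95) − (-0.25)(-0.05)] = 0.1075
  C_13 = (-0.10)(-0.20) − (0.60)(-0.05) = 0.0500
  C_21 = −[(-0.20)(0.95) − (0.00)(-0.20)] = 0.1900
  C_22 = (0.90)(0.95) − (0.00)(-0.05) = 0.8550
  C_23 = −[(0.90)(-0.20) − (-0.20)(-0.05)] = 0.1900
  C_31 = (-0.20)(-0.25) − (0.00)(0.60) = 0.0500
  C_32 = −[(0.90)(-0.25) − (0.00)(-0.10)] = 0.2250
  C_33 = (0.90)(0.60) − (-0.20)(-0.10) = 0.5200
det(I−A) = Σ_j (I−A)_1j·C_1j = (0.90)(0.5200) + (-0.20)(0.1075) + (0.00)(0.0500) = 0.4465
adj(I−A) = Cᵀ =
  [ 0.5200   0.1900   0.0500]
  [ 0.1075   0.8550   0.2250]
  [ 0.0500   0.1900   0.5200]
(I − A)⁻¹ = adj(I−A) / det(I−A) ≈
  [   1.1646     0.4255     0.1120]
  [   0.2408     1.9149     0.5039]
  [   0.1120     0.4255     1.1646]
Δx = (I − A)⁻¹ Δd with Δd having -120 in the Steel component and 0 elsewhere.
So Δx_1 = L_12 · (-120), where L_12 = adj(I−A)_12 / det(I−A) = 0.1900 / 0.4465.
Δx_1 = 0.1900 × (-120) / 0.4465 = -22.80 / 0.4465 ≈ -51.1.

Δx_1 = -51.1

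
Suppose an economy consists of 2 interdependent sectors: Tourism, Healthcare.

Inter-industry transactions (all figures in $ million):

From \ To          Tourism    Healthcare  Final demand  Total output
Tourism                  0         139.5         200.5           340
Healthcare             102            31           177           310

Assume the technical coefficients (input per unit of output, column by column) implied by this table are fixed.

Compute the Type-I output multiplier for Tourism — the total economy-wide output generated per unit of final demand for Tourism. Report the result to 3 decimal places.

m_T = 1.569

Technical coefficients a_ij = z_ij / X_j:
  a_TT = 0/340 = 0.00, a_HT = 102/340 = 0.30
  a_TH = 139.5/310 = 0.45, a_HH = 31/310 = 0.10
I − A =
  [   1.00    -0.45]
  [  -0.30     0.90]
det(I−A) = (1.00)(0.90) − (-0.45)(-0.30) = 0.7650
adj(I−A) = [[0.90, 0.45], [0.30, 1.00]]
(I − A)⁻¹ = adj(I−A) / det(I−A) ≈
  [   1.1765     0.5882]
  [   0.3922     1.3072]
The output multiplier for sector j is the column-j sum of the Leontief inverse (I − A)⁻¹ = adj(I−A) / det(I−A).
Column T of adj(I−A): (0.90, 0.30); det(I−A) = 0.7650.
m_T = (0.90 + 0.30) / 0.7650 = 1.20 / 0.7650 ≈ 1.569.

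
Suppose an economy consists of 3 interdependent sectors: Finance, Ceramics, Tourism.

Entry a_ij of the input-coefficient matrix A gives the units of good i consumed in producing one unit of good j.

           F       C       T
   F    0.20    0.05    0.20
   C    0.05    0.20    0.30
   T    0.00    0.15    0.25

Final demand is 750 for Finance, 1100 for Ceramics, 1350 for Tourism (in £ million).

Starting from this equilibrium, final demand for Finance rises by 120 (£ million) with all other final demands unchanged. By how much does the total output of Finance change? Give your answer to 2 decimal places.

Δx_F = 151.15

I − A =
  [   0.80    -0.05    -0.20]
  [  -0.05     0.80    -0.30]
  [   0.00    -0.15     0.75]
Cofactors of I−A, C_ij = (−1)^(i+j)·(minor ij) (rows/columns in the sector order above):
  C_11 = (0.80)(0.75) − (-0.30)(-0.15) = 0.5550
  C_12 = −[(-0.05)(0.75) − (-0.30)(0.00)] = 0.0375
  C_13 = (-0.05)(-0.15) − (0.80)(0.00) = 0.0075
  C_21 = −[(-0.05)(0.75) − (-0.20)(-0.15)] = 0.0675
  C_22 = (0.80)(0.75) − (-0.20)(0.00) = 0.6000
  C_23 = −[(0.80)(-0.15) − (-0.05)(0.00)] = 0.1200
  C_31 = (-0.05)(-0.30) − (-0.20)(0.80) = 0.1750
  C_32 = −[(0.80)(-0.30) − (-0.20)(-0.05)] = 0.2500
  C_33 = (0.80)(0.80) − (-0.05)(-0.05) = 0.6375
det(I−A) = Σ_j (I−A)_1j·C_1j = (0.80)(0.5550) + (-0.05)(0.0375) + (-0.20)(0.0075) = 0.440625
adj(I−A) = Cᵀ =
  [ 0.5550   0.0675   0.1750]
  [ 0.0375   0.6000   0.2500]
  [ 0.0075   0.1200   0.6375]
(I − A)⁻¹ = adj(I−A) / det(I−A) ≈
  [   1.2596     0.1532     0.3972]
  [   0.0851     1.3617     0.5674]
  [   0.0170     0.2723     1.4468]
Δx = (I − A)⁻¹ Δd with Δd having +120 in the Finance component and 0 elsewhere.
So Δx_F = L_FF · (+120), where L_FF = adj(I−A)_FF / det(I−A) = 0.5550 / 0.440625.
Δx_F = 0.5550 × (+120) / 0.440625 = 66.60 / 0.440625 ≈ 151.15.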